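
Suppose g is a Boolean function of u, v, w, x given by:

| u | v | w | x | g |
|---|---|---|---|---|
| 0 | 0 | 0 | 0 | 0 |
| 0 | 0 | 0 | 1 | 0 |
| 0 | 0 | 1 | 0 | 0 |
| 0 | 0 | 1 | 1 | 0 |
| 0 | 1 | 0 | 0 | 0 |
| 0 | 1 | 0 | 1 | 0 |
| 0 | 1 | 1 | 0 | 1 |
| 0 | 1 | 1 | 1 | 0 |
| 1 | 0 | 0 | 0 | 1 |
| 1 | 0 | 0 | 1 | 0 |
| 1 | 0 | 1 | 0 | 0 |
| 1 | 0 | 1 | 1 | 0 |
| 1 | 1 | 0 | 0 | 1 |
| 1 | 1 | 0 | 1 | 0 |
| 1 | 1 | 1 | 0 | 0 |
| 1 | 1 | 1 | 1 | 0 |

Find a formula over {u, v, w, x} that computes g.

g=1 on 3 inputs: (0,1,1,0), (1,0,0,0), (1,1,0,0). Reading each as a conjunction of literals (¬u·v·w·¬x, u·¬v·¬w·¬x, u·v·¬w·¬x) and taking the OR gives the canonical DNF.

g(u, v, w, x) = ((((¬u ∧ v) ∧ w) ∧ ¬x) ∨ (((u ∧ ¬v) ∧ ¬w) ∧ ¬x)) ∨ (((u ∧ v) ∧ ¬w) ∧ ¬x)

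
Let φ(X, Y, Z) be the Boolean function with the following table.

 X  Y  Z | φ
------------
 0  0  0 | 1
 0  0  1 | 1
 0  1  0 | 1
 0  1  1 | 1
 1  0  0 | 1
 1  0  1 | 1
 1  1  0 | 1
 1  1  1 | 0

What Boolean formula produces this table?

φ(X, Y, Z) = ~((X & Y) & Z)

The output is 0 only when every input is 1 — NAND of all inputs.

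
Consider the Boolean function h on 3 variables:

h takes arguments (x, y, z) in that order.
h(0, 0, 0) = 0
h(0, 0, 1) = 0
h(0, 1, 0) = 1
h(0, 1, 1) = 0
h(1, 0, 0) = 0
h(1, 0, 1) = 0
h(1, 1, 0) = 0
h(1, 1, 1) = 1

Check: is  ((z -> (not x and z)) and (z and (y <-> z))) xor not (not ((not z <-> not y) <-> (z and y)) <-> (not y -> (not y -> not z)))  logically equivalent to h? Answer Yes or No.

Check the formula against h row by row:
  x=0, y=0, z=0: formula gives 0, h = 0 ✓
  x=0, y=0, z=1: formula gives 0, h = 0 ✓
  x=0, y=1, z=0: formula gives 1, h = 1 ✓
  x=0, y=1, z=1: formula gives 0, h = 0 ✓
  x=1, y=0, z=0: formula gives 0, h = 0 ✓
  …
  x=1, y=1, z=0: formula gives 1, but h = 0 ✗
A single disagreement suffices: at (1,1,0) they differ, so the formula does not compute h.

No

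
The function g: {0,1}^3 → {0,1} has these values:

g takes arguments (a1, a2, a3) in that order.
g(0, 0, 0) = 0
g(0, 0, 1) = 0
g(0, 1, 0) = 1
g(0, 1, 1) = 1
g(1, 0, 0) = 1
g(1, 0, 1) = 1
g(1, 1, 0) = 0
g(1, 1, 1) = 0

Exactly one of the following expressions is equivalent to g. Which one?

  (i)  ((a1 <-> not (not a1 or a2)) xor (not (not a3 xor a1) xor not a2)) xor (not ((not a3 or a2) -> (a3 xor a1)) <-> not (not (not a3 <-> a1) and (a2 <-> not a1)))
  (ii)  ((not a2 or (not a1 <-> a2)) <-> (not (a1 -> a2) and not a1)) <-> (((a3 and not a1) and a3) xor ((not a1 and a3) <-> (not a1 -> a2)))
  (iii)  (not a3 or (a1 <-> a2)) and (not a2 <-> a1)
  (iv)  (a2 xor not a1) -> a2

ii

(i) fails at (0,0,0): the formula yields 1, g is 0.
(iii) fails at (0,1,1): the formula yields 0, g is 1.
(iv) fails at (1,1,0): the formula yields 1, g is 0.
Only (ii) survives; checking it on all 8 rows confirms it matches g.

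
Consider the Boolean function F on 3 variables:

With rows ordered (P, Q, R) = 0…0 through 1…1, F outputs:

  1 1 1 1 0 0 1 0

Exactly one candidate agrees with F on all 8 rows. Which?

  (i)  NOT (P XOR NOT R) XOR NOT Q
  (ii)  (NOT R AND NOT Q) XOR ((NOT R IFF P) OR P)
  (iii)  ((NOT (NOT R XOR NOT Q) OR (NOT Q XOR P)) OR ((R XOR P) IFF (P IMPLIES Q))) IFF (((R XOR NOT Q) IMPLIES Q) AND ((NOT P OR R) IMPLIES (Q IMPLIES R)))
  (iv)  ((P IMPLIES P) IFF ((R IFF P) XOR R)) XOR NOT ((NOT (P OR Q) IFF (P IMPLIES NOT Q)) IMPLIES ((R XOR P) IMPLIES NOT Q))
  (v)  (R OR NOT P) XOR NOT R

iv

(i) fails at (0,0,1): the formula yields 0, F is 1.
(ii) fails at (0,1,0): the formula yields 0, F is 1.
(iii) fails at (0,0,0): the formula yields 0, F is 1.
(v) fails at (0,0,0): the formula yields 0, F is 1.
That leaves (iv). Evaluating it on every row reproduces the table of F exactly.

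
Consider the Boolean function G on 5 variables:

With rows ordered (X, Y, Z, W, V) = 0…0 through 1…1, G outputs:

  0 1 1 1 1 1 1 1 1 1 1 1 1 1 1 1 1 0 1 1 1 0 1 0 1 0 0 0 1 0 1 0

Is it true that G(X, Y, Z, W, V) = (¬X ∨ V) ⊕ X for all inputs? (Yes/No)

No

Evaluate (¬X ∨ V) ⊕ X on each row and compare to G:
  X=0, Y=0, Z=0, W=0, V=0: formula gives 1, but G = 0 ✗
Since they disagree at (0,0,0,0,0), the expression is not a correct formula for G.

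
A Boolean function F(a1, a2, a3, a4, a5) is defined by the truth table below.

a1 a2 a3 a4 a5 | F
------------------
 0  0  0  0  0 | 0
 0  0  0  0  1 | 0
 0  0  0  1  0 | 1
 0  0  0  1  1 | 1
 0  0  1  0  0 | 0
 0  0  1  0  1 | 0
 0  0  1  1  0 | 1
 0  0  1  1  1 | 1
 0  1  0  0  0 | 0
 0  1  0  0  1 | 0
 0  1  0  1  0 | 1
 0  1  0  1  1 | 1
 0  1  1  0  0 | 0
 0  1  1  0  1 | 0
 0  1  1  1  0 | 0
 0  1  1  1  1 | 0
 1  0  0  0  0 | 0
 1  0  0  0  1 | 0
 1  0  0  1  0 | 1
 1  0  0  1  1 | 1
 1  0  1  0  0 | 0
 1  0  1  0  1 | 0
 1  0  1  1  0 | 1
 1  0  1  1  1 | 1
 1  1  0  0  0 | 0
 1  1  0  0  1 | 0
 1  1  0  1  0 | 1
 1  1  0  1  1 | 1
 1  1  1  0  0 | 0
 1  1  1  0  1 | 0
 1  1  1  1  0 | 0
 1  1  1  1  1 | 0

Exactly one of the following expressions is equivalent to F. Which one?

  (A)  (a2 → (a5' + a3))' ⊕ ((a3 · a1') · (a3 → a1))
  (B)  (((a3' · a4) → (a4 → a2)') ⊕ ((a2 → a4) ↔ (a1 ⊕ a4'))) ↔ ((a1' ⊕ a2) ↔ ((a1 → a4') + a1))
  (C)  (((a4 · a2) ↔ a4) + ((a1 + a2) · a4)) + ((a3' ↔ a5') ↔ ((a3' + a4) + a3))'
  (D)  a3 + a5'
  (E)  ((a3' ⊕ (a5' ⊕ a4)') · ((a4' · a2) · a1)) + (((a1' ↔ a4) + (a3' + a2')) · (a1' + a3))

(A) fails at (0,0,0,1,0): the formula yields 0, F is 1.
(C) fails at (0,0,0,0,0): the formula yields 1, F is 0.
(D) fails at (0,0,0,0,0): the formula yields 1, F is 0.
(E) fails at (0,0,0,0,0): the formula yields 1, F is 0.
Only (B) survives; checking it on all 32 rows confirms it matches F.

B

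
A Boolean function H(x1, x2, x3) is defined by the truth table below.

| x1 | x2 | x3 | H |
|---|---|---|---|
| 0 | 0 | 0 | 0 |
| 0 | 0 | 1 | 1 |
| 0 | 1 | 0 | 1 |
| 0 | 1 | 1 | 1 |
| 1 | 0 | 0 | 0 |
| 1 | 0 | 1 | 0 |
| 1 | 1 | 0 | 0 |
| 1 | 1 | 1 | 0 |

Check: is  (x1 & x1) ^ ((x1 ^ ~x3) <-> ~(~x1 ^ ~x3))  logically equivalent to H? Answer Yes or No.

Evaluate (x1 & x1) ^ ((x1 ^ ~x3) <-> ~(~x1 ^ ~x3)) on each row and compare to H:
  x1=0, x2=0, x3=0: formula gives 1, but H = 0 ✗
A single disagreement suffices: at (0,0,0) they differ, so the formula does not compute H.

No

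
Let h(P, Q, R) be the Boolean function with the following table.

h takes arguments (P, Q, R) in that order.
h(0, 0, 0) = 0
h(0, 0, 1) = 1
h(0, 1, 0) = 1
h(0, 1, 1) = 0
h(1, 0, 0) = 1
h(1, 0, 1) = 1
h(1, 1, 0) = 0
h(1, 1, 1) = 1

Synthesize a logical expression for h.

h is 0 on only 3 rows — (0,0,0), (0,1,1), (1,1,0). Writing each as a minterm (¬P·¬Q·¬R, ¬P·Q·R, P·Q·¬R) and OR-ing them characterizes exactly where h=0, so h is the negation of that disjunction.

h(P, Q, R) = not ((((not P and not Q) and not R) or ((not P and Q) and R)) or ((P and Q) and not R))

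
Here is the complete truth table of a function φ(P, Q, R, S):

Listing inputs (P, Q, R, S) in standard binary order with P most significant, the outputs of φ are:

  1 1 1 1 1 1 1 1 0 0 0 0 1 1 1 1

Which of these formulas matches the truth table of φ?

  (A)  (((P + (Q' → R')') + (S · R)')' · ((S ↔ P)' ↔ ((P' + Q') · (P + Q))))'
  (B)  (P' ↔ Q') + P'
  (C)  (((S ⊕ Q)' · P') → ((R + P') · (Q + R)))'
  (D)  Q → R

(A): at (0,1,1,1) it gives 0, but φ = 1 — eliminated.
(C): at (0,0,0,1) it gives 0, but φ = 1 — eliminated.
(D): at (0,1,0,0) it gives 0, but φ = 1 — eliminated.
(B) is the remaining candidate, and it agrees with φ on all 16 inputs.

B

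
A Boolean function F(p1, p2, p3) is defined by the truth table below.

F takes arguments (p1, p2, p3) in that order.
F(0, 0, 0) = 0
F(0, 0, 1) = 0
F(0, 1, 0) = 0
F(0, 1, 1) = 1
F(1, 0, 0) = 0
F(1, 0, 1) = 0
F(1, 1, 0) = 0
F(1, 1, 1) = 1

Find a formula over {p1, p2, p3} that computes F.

Collect the rows where F=1 — (0,1,1), (1,1,1) — and write one minterm per row: ¬p1·p2·p3, p1·p2·p3. Their union (logical OR) reproduces the table exactly.

F(p1, p2, p3) = ((~p1 & p2) & p3) | ((p1 & p2) & p3)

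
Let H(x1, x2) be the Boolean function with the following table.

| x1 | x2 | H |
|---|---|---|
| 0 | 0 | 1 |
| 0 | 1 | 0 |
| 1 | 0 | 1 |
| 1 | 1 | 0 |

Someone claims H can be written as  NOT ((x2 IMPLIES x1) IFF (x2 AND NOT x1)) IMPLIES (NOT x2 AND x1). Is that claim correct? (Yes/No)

Evaluate NOT ((x2 IMPLIES x1) IFF (x2 AND NOT x1)) IMPLIES (NOT x2 AND x1) on each row and compare to H:
  x1=0, x2=0: formula gives 0, but H = 1 ✗
Row (0,0) is a counterexample, so the formula is not equivalent to H.

No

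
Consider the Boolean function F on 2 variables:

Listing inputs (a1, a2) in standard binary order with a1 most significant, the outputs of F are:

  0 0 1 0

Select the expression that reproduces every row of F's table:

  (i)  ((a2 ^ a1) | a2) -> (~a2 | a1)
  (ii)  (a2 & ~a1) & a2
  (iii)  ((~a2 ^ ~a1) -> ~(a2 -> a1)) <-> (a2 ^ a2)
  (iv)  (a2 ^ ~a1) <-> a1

iii

(i) fails at (0,0): the formula yields 1, F is 0.
(ii) fails at (0,1): the formula yields 1, F is 0.
(iv) fails at (0,1): the formula yields 1, F is 0.
(iii) is the remaining candidate, and it agrees with F on all 4 inputs.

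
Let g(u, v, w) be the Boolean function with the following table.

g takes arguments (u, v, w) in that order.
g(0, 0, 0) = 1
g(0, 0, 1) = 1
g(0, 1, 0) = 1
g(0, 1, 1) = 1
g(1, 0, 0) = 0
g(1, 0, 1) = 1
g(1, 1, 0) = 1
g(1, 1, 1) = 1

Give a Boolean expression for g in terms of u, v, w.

g(u, v, w) = ((u · v') · w')'

Only row (1,0,0) gives 0. So g is 1 everywhere except there — the complement of the minterm u·¬v·¬w.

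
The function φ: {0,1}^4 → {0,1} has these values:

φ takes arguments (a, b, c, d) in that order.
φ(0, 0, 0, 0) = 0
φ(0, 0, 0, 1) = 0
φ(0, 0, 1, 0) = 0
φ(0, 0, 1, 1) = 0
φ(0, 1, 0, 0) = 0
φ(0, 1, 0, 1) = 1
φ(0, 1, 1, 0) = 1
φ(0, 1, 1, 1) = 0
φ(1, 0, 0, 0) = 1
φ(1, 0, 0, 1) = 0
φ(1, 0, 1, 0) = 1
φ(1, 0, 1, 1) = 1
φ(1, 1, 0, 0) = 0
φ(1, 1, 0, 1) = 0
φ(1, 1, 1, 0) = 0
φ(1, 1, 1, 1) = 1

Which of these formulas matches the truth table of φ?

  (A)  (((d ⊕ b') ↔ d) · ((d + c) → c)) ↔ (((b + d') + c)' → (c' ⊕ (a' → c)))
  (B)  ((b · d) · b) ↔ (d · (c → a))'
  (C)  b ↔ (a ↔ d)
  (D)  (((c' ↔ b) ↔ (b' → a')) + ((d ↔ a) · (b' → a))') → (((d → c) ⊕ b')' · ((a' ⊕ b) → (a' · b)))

(A): at (0,1,0,0) it gives 1, but φ = 0 — eliminated.
(B): at (0,0,0,1) it gives 1, but φ = 0 — eliminated.
(C): at (0,0,0,1) it gives 1, but φ = 0 — eliminated.
Only (D) survives; checking it on all 16 rows confirms it matches φ.

D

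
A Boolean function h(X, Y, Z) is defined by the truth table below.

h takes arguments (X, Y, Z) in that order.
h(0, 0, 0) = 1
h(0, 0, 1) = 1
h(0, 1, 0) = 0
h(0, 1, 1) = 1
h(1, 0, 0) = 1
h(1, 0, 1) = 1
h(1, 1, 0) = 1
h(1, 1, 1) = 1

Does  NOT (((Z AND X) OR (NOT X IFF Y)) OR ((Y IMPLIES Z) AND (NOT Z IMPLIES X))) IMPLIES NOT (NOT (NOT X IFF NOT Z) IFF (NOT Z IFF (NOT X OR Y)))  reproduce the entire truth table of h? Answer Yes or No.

Test each input against both h and the formula:
  X=0, Y=0, Z=0: formula gives 1, h = 1 ✓
  X=0, Y=0, Z=1: formula gives 1, h = 1 ✓
  X=0, Y=1, Z=0: formula gives 1, but h = 0 ✗
Row (0,1,0) is a counterexample, so the formula is not equivalent to h.

No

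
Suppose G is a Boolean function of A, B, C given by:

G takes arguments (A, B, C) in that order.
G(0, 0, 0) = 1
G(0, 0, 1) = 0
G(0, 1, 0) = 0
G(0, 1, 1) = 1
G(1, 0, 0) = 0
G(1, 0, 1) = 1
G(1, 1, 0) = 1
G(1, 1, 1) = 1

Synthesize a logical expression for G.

G(A, B, C) = NOT ((((NOT A AND NOT B) AND C) OR ((NOT A AND B) AND NOT C)) OR ((A AND NOT B) AND NOT C))

The 0-rows are (0,0,1), (0,1,0), (1,0,0). Take each as a conjunction (¬A·¬B·C, ¬A·B·¬C, A·¬B·¬C), form their disjunction, and complement — that gives a formula that is 1 everywhere G is.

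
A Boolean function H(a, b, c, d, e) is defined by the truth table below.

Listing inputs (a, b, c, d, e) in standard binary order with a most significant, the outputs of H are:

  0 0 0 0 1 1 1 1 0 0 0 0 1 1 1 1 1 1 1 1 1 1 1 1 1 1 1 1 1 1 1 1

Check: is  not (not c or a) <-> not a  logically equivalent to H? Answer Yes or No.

Evaluate not (not c or a) <-> not a on each row and compare to H:
  a=0, b=0, c=0, d=0, e=0: formula gives 0, H = 0 ✓
  a=0, b=0, c=0, d=0, e=1: formula gives 0, H = 0 ✓
  a=0, b=0, c=0, d=1, e=0: formula gives 0, H = 0 ✓
  a=0, b=0, c=0, d=1, e=1: formula gives 0, H = 0 ✓
  …and likewise for the remaining 28 rows.
No disagreement on any input; they are logically equivalent.

Yes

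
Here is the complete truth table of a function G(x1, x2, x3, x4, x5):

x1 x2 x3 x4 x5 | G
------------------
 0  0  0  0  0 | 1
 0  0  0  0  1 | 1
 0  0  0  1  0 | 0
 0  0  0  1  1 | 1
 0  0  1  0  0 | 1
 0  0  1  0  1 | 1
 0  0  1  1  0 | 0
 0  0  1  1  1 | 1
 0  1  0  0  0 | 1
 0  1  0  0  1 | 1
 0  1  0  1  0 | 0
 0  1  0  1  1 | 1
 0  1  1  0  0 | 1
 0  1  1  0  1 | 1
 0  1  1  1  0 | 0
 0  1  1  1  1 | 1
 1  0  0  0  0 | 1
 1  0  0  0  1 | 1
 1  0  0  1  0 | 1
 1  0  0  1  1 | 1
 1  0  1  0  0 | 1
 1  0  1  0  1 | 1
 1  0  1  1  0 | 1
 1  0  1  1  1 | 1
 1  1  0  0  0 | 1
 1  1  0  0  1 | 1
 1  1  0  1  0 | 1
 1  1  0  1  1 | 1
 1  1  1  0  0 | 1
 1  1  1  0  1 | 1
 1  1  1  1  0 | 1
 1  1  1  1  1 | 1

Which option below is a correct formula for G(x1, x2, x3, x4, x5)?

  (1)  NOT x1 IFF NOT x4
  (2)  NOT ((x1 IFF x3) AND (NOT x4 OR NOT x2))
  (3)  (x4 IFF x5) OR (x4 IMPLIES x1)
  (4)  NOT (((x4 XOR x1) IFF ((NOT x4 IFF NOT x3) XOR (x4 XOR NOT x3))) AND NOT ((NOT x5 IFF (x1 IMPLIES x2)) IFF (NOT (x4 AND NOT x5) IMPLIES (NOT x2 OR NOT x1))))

(1) disagrees with G on (0,0,0,1,1) (formula → 0, table → 1); rule it out.
(2) disagrees with G on (0,0,0,0,0) (formula → 0, table → 1); rule it out.
(4) disagrees with G on (0,0,0,0,1) (formula → 0, table → 1); rule it out.
That leaves (3). Evaluating it on every row reproduces the table of G exactly.

3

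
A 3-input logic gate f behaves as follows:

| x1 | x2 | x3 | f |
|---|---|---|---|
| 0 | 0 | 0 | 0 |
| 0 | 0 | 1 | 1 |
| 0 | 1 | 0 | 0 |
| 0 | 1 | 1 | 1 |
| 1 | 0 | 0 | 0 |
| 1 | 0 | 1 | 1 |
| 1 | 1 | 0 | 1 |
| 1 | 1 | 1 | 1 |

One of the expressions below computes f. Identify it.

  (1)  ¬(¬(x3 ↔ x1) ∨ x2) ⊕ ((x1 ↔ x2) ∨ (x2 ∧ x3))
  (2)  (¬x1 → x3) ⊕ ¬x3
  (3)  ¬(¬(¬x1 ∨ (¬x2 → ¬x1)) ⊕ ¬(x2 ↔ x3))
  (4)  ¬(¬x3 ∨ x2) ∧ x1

(2): at (0,0,0) it gives 1, but f = 0 — eliminated.
(3): at (0,0,0) it gives 1, but f = 0 — eliminated.
(4): at (0,0,1) it gives 0, but f = 1 — eliminated.
That leaves (1). Evaluating it on every row reproduces the table of f exactly.

1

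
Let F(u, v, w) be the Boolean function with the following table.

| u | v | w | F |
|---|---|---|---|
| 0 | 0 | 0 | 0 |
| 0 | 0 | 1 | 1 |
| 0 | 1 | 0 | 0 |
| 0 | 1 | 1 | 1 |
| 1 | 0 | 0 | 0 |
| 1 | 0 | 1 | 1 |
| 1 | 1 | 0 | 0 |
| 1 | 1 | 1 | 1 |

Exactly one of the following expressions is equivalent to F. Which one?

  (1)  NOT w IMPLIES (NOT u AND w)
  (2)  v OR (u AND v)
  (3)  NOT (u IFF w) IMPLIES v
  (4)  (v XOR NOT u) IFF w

(2): at (0,0,1) it gives 0, but F = 1 — eliminated.
(3): at (0,0,0) it gives 1, but F = 0 — eliminated.
(4): at (0,1,0) it gives 1, but F = 0 — eliminated.
(1) is the remaining candidate, and it agrees with F on all 8 inputs.

1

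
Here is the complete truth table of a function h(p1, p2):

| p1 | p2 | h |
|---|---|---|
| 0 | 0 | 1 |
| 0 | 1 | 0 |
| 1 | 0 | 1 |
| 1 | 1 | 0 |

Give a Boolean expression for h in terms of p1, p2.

h(p1, p2) = not p2

The output is the negation of p2.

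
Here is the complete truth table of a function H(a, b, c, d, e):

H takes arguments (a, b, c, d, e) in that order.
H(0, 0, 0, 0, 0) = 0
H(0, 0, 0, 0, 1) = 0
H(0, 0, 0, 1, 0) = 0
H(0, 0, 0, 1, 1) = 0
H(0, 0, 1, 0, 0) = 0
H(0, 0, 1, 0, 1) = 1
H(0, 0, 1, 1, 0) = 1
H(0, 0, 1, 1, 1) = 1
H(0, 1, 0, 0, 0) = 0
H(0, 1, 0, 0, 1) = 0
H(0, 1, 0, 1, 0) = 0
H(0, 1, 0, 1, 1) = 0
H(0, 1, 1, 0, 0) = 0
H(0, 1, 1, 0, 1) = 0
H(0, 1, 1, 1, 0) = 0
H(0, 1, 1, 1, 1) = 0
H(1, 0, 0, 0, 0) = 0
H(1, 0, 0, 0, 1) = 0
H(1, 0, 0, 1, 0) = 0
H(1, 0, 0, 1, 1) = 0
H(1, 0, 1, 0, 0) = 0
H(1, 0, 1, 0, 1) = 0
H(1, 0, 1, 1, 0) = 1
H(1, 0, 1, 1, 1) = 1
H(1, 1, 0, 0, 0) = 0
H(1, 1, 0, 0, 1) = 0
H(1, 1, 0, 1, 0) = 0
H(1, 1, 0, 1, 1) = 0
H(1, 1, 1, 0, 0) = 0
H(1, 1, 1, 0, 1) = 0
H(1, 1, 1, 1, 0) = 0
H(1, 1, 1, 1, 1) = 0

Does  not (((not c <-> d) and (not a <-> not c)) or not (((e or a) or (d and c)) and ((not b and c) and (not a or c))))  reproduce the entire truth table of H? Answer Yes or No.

Test each input against both H and the formula:
  a=0, b=0, c=0, d=0, e=0: formula gives 0, H = 0 ✓
  a=0, b=0, c=0, d=0, e=1: formula gives 0, H = 0 ✓
  a=0, b=0, c=0, d=1, e=0: formula gives 0, H = 0 ✓
  a=0, b=0, c=0, d=1, e=1: formula gives 0, H = 0 ✓
  …and likewise for the remaining 28 rows.
All 32 rows match — the expression computes H exactly.

Yes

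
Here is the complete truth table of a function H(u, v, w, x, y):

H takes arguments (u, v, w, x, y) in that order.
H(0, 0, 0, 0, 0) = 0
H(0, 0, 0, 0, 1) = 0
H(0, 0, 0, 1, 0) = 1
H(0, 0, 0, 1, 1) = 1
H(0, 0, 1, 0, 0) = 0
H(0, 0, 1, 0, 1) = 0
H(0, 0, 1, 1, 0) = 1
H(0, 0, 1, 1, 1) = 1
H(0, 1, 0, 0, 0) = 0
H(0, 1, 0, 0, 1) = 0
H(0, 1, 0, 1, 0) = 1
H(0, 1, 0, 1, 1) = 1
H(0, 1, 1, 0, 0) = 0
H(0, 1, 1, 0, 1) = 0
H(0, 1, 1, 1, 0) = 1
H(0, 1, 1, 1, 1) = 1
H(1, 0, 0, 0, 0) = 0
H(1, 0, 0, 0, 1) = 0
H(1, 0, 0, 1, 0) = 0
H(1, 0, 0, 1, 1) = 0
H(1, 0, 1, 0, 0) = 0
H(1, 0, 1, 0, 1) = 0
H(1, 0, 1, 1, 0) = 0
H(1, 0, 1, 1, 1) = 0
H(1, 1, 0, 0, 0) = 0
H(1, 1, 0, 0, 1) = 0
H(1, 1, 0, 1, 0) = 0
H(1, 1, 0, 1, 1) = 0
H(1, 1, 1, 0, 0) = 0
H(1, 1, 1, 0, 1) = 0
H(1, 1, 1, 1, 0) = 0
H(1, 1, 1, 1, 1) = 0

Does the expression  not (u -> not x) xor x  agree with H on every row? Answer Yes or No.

Yes

Test each input against both H and the formula:
  u=0, v=0, w=0, x=0, y=0: formula gives 0, H = 0 ✓
  u=0, v=0, w=0, x=0, y=1: formula gives 0, H = 0 ✓
  u=0, v=0, w=0, x=1, y=0: formula gives 1, H = 1 ✓
  u=0, v=0, w=0, x=1, y=1: formula gives 1, H = 1 ✓
  …and likewise for the remaining 28 rows.
Every row agrees, so the formula is equivalent.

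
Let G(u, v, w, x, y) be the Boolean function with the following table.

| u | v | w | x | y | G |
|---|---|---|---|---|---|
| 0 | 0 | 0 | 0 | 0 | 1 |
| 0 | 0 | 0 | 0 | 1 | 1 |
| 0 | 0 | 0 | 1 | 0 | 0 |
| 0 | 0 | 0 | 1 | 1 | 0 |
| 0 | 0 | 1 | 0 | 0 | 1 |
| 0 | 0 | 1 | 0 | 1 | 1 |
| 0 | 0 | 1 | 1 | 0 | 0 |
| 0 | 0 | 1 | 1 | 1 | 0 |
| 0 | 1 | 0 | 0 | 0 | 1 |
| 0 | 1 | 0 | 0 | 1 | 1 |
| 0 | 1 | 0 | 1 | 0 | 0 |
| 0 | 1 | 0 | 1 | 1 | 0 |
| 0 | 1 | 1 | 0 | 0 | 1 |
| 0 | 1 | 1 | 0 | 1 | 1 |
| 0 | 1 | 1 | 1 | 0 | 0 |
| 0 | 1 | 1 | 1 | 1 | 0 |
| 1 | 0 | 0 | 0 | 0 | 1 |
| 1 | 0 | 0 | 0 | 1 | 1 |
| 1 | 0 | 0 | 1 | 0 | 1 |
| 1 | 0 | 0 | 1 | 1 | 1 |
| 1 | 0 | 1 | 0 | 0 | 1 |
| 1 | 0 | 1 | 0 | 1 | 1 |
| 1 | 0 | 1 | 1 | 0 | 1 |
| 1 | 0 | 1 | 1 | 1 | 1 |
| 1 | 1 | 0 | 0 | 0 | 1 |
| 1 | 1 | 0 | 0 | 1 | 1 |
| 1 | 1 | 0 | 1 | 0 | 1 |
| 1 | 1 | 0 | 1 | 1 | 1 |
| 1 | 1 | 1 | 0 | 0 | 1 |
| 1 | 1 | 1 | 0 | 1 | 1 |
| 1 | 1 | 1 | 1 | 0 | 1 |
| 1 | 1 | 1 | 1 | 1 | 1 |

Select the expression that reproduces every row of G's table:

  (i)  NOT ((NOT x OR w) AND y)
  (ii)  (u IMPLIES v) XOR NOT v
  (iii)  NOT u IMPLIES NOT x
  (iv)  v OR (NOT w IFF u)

iii

(i) fails at (0,0,0,0,1): the formula yields 0, G is 1.
(ii) fails at (0,0,0,0,0): the formula yields 0, G is 1.
(iv) fails at (0,0,0,0,0): the formula yields 0, G is 1.
That leaves (iii). Evaluating it on every row reproduces the table of G exactly.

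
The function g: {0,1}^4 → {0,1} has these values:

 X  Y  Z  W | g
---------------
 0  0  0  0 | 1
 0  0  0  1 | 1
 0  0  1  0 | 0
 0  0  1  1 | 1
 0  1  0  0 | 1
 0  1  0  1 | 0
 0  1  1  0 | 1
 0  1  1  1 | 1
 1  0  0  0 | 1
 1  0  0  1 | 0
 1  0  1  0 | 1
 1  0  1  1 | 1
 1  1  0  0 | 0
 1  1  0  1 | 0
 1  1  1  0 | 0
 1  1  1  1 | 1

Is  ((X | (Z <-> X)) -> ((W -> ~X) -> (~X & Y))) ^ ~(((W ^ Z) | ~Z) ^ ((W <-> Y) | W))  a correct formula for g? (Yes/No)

Check the formula against g row by row:
  X=0, Y=0, Z=0, W=0: formula gives 1, g = 1 ✓
  X=0, Y=0, Z=0, W=1: formula gives 1, g = 1 ✓
  X=0, Y=0, Z=1, W=0: formula gives 0, g = 0 ✓
  X=0, Y=0, Z=1, W=1: formula gives 1, g = 1 ✓
  …and likewise for the remaining 12 rows.
No disagreement on any input; they are logically equivalent.

Yes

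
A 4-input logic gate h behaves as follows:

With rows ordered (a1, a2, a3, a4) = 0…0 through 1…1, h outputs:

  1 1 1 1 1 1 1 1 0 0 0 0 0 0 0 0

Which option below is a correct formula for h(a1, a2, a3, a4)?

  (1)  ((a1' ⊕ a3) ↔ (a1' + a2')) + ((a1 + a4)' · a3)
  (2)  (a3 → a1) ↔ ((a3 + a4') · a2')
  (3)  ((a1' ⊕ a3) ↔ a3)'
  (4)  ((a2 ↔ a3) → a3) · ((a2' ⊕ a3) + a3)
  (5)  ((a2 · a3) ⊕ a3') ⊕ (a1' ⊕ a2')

3

(1) fails at (0,0,1,1): the formula yields 0, h is 1.
(2) fails at (0,0,0,1): the formula yields 0, h is 1.
(4) fails at (0,0,0,0): the formula yields 0, h is 1.
(5) fails at (0,0,1,0): the formula yields 0, h is 1.
Only (3) survives; checking it on all 16 rows confirms it matches h.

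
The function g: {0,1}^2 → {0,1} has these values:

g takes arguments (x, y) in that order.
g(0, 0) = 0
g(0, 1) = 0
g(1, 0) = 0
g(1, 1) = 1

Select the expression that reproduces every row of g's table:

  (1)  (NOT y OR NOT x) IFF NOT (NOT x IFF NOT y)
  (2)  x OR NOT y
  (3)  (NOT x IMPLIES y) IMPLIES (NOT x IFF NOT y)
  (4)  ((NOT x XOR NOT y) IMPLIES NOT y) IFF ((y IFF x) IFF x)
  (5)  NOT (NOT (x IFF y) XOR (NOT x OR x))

4

(1): at (0,1) it gives 1, but g = 0 — eliminated.
(2): at (0,0) it gives 1, but g = 0 — eliminated.
(3): at (0,0) it gives 1, but g = 0 — eliminated.
(5): at (0,1) it gives 1, but g = 0 — eliminated.
(4) is the remaining candidate, and it agrees with g on all 4 inputs.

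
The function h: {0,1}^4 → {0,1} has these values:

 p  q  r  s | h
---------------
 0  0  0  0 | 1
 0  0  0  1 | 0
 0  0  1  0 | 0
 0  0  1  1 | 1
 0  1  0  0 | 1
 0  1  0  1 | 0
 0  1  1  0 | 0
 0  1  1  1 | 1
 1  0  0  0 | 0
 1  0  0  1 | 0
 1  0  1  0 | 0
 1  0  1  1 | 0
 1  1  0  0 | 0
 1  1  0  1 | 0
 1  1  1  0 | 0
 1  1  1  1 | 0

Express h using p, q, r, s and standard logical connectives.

h(p, q, r, s) = (((((p' · q') · r') · s') + (((p' · q') · r) · s)) + (((p' · q) · r') · s')) + (((p' · q) · r) · s)

h=1 on 4 inputs: (0,0,0,0), (0,0,1,1), (0,1,0,0), (0,1,1,1). Reading each as a conjunction of literals (¬p·¬q·¬r·¬s, ¬p·¬q·r·s, ¬p·q·¬r·¬s, ¬p·q·r·s) and taking the OR gives the canonical DNF.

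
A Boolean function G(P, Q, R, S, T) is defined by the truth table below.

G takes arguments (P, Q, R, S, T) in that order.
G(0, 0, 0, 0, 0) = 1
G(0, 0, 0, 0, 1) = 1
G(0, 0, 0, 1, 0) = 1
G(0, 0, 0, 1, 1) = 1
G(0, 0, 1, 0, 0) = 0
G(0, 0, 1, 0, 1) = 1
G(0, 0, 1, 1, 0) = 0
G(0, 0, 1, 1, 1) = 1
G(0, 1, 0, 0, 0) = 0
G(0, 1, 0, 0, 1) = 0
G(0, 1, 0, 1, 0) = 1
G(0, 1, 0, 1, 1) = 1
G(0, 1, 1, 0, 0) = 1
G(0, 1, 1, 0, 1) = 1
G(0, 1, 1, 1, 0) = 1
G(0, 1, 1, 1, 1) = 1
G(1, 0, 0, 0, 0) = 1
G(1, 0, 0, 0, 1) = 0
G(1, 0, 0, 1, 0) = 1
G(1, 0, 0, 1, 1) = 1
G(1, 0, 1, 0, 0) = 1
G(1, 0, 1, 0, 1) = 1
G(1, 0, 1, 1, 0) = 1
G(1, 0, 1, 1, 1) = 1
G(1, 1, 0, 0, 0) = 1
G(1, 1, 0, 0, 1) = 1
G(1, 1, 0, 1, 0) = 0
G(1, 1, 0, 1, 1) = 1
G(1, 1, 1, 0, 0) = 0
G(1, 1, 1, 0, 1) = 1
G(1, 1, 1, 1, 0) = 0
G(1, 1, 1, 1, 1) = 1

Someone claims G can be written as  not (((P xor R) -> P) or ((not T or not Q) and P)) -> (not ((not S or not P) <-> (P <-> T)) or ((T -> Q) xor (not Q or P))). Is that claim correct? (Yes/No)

Evaluate not (((P xor R) -> P) or ((not T or not Q) and P)) -> (not ((not S or not P) <-> (P <-> T)) or ((T -> Q) xor (not Q or P))) on each row and compare to G:
  P=0, Q=0, R=0, S=0, T=0: formula gives 1, G = 1 ✓
  P=0, Q=0, R=0, S=0, T=1: formula gives 1, G = 1 ✓
  P=0, Q=0, R=0, S=1, T=0: formula gives 1, G = 1 ✓
  P=0, Q=0, R=0, S=1, T=1: formula gives 1, G = 1 ✓
  …
  P=0, Q=1, R=0, S=0, T=0: formula gives 1, but G = 0 ✗
A single disagreement suffices: at (0,1,0,0,0) they differ, so the formula does not compute G.

No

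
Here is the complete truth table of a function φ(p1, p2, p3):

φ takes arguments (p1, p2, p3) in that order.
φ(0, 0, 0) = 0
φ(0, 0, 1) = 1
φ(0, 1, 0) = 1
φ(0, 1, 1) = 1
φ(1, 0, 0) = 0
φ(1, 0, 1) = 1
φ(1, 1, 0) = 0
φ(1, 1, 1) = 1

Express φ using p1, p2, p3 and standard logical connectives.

φ is 0 on only 3 rows — (0,0,0), (1,0,0), (1,1,0). Writing each as a minterm (¬p1·¬p2·¬p3, p1·¬p2·¬p3, p1·p2·¬p3) and OR-ing them characterizes exactly where φ=0, so φ is the negation of that disjunction.

φ(p1, p2, p3) = ¬((((¬p1 ∧ ¬p2) ∧ ¬p3) ∨ ((p1 ∧ ¬p2) ∧ ¬p3)) ∨ ((p1 ∧ p2) ∧ ¬p3))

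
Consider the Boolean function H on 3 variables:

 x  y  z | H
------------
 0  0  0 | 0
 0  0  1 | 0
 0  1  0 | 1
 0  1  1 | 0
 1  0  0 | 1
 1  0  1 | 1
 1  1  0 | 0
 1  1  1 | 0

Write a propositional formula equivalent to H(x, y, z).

The 1-rows are (0,1,0), (1,0,0), (1,0,1). Each contributes one minterm — ¬x·y·¬z; x·¬y·¬z; x·¬y·z — and their disjunction is a sum-of-products form of H.

H(x, y, z) = (((NOT x AND y) AND NOT z) OR ((x AND NOT y) AND NOT z)) OR ((x AND NOT y) AND z)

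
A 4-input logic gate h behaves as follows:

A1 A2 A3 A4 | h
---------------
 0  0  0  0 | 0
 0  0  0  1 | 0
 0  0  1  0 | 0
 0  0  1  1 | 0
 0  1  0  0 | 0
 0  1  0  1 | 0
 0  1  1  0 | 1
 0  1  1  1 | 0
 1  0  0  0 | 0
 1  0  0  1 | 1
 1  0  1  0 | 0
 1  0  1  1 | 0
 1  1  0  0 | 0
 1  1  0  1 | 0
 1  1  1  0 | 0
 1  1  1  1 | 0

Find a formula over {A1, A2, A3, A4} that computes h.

h=1 on 2 inputs: (0,1,1,0), (1,0,0,1). Reading each as a conjunction of literals (¬A1·A2·A3·¬A4, A1·¬A2·¬A3·A4) and taking the OR gives the canonical DNF.

h(A1, A2, A3, A4) = (((NOT A1 AND A2) AND A3) AND NOT A4) OR (((A1 AND NOT A2) AND NOT A3) AND A4)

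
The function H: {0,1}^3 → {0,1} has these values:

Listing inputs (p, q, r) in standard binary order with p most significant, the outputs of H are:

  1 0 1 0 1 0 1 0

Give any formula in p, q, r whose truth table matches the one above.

H(p, q, r) = ((((not p and not q) and not r) or ((not p and q) and not r)) or ((p and not q) and not r)) or ((p and q) and not r)

The 1-rows are (0,0,0), (0,1,0), (1,0,0), (1,1,0). Each contributes one minterm — ¬p·¬q·¬r; ¬p·q·¬r; p·¬q·¬r; p·q·¬r — and their disjunction is a sum-of-products form of H.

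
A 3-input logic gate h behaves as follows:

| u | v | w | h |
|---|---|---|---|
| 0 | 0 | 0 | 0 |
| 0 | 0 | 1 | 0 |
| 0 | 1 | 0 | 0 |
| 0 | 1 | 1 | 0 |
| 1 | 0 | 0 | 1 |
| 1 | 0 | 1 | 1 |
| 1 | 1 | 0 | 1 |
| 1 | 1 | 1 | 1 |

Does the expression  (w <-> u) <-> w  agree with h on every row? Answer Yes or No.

Evaluate (w <-> u) <-> w on each row and compare to h:
  u=0, v=0, w=0: formula gives 0, h = 0 ✓
  u=0, v=0, w=1: formula gives 0, h = 0 ✓
  u=0, v=1, w=0: formula gives 0, h = 0 ✓
  u=0, v=1, w=1: formula gives 0, h = 0 ✓
  u=1, v=0, w=0: formula gives 1, h = 1 ✓
  …and likewise for the remaining 3 rows.
Every row agrees, so the formula is equivalent.

Yes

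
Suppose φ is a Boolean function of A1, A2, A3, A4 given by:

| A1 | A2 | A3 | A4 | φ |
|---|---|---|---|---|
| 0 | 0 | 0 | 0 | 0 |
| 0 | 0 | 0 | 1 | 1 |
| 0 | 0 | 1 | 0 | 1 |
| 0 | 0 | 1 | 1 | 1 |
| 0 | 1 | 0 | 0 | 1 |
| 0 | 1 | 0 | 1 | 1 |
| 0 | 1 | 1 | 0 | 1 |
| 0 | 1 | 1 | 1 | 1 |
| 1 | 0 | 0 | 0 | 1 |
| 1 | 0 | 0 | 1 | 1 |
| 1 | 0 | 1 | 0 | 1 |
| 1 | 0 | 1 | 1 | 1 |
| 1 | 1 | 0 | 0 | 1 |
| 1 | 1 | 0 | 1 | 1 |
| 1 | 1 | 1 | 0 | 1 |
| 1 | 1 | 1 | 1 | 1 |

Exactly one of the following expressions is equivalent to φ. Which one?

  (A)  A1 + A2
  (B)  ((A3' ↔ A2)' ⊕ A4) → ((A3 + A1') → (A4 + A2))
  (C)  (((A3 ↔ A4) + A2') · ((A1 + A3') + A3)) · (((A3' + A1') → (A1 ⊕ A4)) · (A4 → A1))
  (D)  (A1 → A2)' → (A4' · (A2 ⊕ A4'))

B

(A): at (0,0,0,1) it gives 0, but φ = 1 — eliminated.
(C): at (0,0,0,1) it gives 0, but φ = 1 — eliminated.
(D): at (0,0,0,0) it gives 1, but φ = 0 — eliminated.
Only (B) survives; checking it on all 16 rows confirms it matches φ.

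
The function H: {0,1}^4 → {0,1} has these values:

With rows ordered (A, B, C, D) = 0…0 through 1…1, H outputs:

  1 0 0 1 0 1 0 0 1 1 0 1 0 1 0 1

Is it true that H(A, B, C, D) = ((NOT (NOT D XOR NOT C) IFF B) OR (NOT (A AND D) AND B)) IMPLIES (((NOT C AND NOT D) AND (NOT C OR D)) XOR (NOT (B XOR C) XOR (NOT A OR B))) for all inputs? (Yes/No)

No

Test each input against both H and the formula:
  A=0, B=0, C=0, D=0: formula gives 1, H = 1 ✓
  A=0, B=0, C=0, D=1: formula gives 0, H = 0 ✓
  A=0, B=0, C=1, D=0: formula gives 1, but H = 0 ✗
A single disagreement suffices: at (0,0,1,0) they differ, so the formula does not compute H.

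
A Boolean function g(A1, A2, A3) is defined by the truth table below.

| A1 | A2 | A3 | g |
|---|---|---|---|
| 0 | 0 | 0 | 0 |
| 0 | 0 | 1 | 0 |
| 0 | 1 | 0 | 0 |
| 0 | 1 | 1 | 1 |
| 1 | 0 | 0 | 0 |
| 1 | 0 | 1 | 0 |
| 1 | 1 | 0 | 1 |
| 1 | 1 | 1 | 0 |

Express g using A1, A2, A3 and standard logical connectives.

g(A1, A2, A3) = ((A1' · A2) · A3) + ((A1 · A2) · A3')

The 1-rows are (0,1,1), (1,1,0). Each contributes one minterm — ¬A1·A2·A3; A1·A2·¬A3 — and their disjunction is a sum-of-products form of g.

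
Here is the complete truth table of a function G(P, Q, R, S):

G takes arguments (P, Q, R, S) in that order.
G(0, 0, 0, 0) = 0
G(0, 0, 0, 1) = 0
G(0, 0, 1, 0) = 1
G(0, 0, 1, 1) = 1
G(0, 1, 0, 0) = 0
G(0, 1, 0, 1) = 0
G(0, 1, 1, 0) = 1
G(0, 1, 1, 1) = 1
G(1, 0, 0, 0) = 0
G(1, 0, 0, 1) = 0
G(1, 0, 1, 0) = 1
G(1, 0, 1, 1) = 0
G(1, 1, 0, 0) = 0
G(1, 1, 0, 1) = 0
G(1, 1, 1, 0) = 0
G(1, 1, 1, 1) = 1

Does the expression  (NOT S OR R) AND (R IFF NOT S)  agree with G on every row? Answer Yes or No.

No

Check the formula against G row by row:
  P=0, Q=0, R=0, S=0: formula gives 0, G = 0 ✓
  P=0, Q=0, R=0, S=1: formula gives 0, G = 0 ✓
  P=0, Q=0, R=1, S=0: formula gives 1, G = 1 ✓
  P=0, Q=0, R=1, S=1: formula gives 0, but G = 1 ✗
Row (0,0,1,1) is a counterexample, so the formula is not equivalent to G.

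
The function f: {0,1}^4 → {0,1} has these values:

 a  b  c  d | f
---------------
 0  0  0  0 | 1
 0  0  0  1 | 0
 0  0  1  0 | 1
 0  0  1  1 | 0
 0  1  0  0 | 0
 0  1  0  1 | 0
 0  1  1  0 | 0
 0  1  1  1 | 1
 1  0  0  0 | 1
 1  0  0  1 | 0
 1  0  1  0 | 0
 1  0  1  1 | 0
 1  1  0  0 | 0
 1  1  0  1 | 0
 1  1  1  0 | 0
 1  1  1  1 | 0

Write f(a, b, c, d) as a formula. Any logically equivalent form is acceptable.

f(a, b, c, d) = (((((a' · b') · c') · d') + (((a' · b') · c) · d')) + (((a' · b) · c) · d)) + (((a · b') · c') · d')

Collect the rows where f=1 — (0,0,0,0), (0,0,1,0), (0,1,1,1), (1,0,0,0) — and write one minterm per row: ¬a·¬b·¬c·¬d, ¬a·¬b·c·¬d, ¬a·b·c·d, a·¬b·¬c·¬d. Their union (logical OR) reproduces the table exactly.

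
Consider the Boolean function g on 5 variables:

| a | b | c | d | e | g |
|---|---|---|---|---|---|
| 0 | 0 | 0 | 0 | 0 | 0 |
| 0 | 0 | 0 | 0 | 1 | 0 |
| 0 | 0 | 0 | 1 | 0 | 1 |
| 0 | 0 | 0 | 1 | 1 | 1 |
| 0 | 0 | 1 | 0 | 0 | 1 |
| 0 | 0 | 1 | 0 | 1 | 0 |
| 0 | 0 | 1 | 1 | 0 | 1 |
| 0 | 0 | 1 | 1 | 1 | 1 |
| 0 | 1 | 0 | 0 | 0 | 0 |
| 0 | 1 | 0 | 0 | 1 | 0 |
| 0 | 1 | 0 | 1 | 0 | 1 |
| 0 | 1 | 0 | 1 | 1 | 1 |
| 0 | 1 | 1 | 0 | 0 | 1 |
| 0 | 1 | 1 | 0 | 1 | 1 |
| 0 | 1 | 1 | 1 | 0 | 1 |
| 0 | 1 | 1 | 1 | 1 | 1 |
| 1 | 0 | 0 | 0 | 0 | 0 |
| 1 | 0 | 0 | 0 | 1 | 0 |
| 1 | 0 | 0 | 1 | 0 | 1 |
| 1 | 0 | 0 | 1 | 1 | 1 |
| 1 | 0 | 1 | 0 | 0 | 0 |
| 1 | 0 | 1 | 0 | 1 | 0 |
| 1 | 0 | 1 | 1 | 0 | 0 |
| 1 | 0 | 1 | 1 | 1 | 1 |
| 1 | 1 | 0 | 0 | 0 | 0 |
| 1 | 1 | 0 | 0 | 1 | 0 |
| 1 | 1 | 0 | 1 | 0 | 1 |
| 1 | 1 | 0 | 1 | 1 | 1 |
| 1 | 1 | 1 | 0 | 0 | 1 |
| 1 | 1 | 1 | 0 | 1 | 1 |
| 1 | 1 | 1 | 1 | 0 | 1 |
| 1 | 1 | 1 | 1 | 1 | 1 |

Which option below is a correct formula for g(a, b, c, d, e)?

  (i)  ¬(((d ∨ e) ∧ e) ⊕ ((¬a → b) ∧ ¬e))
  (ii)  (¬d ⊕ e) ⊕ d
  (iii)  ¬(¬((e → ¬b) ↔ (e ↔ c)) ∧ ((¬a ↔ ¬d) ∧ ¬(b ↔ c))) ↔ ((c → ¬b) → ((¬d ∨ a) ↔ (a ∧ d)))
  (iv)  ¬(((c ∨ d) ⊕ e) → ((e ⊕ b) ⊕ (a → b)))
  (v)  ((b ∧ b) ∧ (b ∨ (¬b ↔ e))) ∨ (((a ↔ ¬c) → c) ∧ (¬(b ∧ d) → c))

(i) fails at (0,0,0,0,0): the formula yields 1, g is 0.
(ii) fails at (0,0,0,0,0): the formula yields 1, g is 0.
(iv) fails at (0,0,0,0,1): the formula yields 1, g is 0.
(v) fails at (0,0,0,1,0): the formula yields 0, g is 1.
That leaves (iii). Evaluating it on every row reproduces the table of g exactly.

iii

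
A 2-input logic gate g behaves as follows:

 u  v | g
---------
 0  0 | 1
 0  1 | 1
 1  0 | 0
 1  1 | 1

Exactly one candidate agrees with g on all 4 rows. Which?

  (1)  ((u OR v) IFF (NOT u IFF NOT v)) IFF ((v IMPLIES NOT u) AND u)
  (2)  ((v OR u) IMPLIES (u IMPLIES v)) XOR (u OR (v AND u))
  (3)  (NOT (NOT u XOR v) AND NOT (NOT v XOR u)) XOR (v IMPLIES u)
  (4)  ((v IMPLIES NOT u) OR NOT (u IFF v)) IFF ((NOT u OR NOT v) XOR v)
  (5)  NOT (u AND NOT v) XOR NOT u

3

(1): at (1,1) it gives 0, but g = 1 — eliminated.
(2): at (1,0) it gives 1, but g = 0 — eliminated.
(4): at (0,1) it gives 0, but g = 1 — eliminated.
(5): at (0,0) it gives 0, but g = 1 — eliminated.
(3) is the remaining candidate, and it agrees with g on all 4 inputs.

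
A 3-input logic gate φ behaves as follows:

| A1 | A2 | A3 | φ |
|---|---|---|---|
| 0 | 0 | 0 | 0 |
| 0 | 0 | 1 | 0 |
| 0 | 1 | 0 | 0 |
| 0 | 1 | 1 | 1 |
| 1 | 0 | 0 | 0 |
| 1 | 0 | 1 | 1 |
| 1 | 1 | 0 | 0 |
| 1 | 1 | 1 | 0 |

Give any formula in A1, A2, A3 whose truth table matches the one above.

φ(A1, A2, A3) = ((A1' · A2) · A3) + ((A1 · A2') · A3)

Collect the rows where φ=1 — (0,1,1), (1,0,1) — and write one minterm per row: ¬A1·A2·A3, A1·¬A2·A3. Their union (logical OR) reproduces the table exactly.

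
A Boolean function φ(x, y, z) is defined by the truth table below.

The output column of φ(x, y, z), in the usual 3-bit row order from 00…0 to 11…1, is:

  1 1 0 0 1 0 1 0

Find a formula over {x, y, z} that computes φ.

φ(x, y, z) = ((((NOT x AND NOT y) AND NOT z) OR ((NOT x AND NOT y) AND z)) OR ((x AND NOT y) AND NOT z)) OR ((x AND y) AND NOT z)

Collect the rows where φ=1 — (0,0,0), (0,0,1), (1,0,0), (1,1,0) — and write one minterm per row: ¬x·¬y·¬z, ¬x·¬y·z, x·¬y·¬z, x·y·¬z. Their union (logical OR) reproduces the table exactly.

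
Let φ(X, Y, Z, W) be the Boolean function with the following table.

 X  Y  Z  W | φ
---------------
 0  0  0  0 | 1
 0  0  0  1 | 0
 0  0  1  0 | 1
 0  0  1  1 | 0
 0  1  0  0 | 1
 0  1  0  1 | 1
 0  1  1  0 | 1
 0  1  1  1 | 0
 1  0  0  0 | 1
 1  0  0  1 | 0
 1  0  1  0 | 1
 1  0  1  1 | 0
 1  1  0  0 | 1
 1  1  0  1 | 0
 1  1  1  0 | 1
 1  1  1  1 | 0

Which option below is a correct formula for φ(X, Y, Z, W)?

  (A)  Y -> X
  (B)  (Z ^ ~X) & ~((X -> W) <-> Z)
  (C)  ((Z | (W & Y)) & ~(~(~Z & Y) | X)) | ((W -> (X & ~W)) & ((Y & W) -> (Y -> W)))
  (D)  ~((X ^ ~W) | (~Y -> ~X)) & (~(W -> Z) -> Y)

C

(A) disagrees with φ on (0,0,0,1) (formula → 1, table → 0); rule it out.
(B) disagrees with φ on (0,0,0,1) (formula → 1, table → 0); rule it out.
(D) disagrees with φ on (0,0,0,0) (formula → 0, table → 1); rule it out.
That leaves (C). Evaluating it on every row reproduces the table of φ exactly.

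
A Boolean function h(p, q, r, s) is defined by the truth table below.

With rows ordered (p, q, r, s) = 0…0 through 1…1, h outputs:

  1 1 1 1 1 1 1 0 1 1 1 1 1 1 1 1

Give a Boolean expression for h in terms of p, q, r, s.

Only row (0,1,1,1) gives 0. So h is 1 everywhere except there — the complement of the minterm ¬p·q·r·s.

h(p, q, r, s) = ~(((~p & q) & r) & s)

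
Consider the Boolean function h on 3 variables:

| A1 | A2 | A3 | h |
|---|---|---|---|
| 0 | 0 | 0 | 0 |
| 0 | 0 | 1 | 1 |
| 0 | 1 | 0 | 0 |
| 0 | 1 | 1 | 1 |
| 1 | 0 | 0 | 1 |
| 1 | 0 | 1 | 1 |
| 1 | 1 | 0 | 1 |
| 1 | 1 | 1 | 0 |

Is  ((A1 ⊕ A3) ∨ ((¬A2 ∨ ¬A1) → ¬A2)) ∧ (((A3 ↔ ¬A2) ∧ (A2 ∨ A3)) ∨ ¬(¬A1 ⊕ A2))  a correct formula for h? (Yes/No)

Yes

Evaluate ((A1 ⊕ A3) ∨ ((¬A2 ∨ ¬A1) → ¬A2)) ∧ (((A3 ↔ ¬A2) ∧ (A2 ∨ A3)) ∨ ¬(¬A1 ⊕ A2)) on each row and compare to h:
  A1=0, A2=0, A3=0: formula gives 0, h = 0 ✓
  A1=0, A2=0, A3=1: formula gives 1, h = 1 ✓
  A1=0, A2=1, A3=0: formula gives 0, h = 0 ✓
  A1=0, A2=1, A3=1: formula gives 1, h = 1 ✓
  A1=1, A2=0, A3=0: formula gives 1, h = 1 ✓
  … (the remaining 3 rows also agree.)
No disagreement on any input; they are logically equivalent.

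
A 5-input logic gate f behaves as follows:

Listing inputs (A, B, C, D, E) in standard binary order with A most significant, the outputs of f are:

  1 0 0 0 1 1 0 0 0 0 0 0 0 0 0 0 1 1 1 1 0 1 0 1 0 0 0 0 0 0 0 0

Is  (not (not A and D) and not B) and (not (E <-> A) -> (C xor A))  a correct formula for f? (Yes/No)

Check the formula against f row by row:
  A=0, B=0, C=0, D=0, E=0: formula gives 1, f = 1 ✓
  A=0, B=0, C=0, D=0, E=1: formula gives 0, f = 0 ✓
  A=0, B=0, C=0, D=1, E=0: formula gives 0, f = 0 ✓
  A=0, B=0, C=0, D=1, E=1: formula gives 0, f = 0 ✓
  … (the remaining 28 rows also agree.)
Every row agrees, so the formula is equivalent.

Yes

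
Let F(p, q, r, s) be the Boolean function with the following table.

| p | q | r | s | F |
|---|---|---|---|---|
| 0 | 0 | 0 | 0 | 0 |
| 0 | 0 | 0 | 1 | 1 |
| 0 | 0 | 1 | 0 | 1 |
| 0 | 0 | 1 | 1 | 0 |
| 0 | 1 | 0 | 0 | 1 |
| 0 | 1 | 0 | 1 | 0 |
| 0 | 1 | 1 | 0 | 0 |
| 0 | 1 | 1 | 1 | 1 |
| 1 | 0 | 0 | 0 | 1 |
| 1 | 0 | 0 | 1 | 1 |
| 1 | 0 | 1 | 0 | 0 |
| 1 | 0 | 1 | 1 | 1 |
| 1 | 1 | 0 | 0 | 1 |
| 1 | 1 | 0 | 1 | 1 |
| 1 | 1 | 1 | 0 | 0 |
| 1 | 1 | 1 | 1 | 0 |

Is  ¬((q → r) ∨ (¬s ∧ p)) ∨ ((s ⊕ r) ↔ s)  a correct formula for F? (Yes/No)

Check the formula against F row by row:
  p=0, q=0, r=0, s=0: formula gives 1, but F = 0 ✗
A single disagreement suffices: at (0,0,0,0) they differ, so the formula does not compute F.

No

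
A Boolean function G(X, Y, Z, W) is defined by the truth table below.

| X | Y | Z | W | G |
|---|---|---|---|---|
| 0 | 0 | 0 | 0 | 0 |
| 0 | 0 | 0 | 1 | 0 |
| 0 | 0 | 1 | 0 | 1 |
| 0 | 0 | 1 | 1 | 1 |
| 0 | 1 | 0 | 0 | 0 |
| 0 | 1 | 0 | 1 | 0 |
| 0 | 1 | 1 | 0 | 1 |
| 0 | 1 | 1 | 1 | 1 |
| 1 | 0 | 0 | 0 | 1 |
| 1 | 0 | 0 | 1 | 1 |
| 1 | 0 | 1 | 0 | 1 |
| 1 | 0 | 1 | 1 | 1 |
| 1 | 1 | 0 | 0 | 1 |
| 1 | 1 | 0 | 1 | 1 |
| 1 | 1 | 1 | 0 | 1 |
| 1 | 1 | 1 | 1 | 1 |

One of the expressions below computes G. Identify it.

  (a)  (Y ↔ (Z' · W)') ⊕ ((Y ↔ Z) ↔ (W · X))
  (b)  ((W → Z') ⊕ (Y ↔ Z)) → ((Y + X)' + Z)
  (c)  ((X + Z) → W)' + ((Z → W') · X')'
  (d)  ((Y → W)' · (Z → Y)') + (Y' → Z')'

c

(a) disagrees with G on (0,0,0,1) (formula → 1, table → 0); rule it out.
(b) disagrees with G on (0,0,0,0) (formula → 1, table → 0); rule it out.
(d) disagrees with G on (0,1,1,0) (formula → 0, table → 1); rule it out.
Only (c) survives; checking it on all 16 rows confirms it matches G.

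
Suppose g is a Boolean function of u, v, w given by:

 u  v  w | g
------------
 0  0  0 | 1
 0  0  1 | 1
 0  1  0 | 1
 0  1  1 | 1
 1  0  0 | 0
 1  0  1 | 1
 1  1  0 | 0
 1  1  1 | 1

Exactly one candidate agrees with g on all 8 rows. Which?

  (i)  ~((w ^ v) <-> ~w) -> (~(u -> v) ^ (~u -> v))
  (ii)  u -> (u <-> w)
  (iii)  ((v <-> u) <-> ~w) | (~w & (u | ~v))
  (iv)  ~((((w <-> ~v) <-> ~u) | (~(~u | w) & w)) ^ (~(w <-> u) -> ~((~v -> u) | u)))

(i) fails at (0,0,0): the formula yields 0, g is 1.
(iii) fails at (0,0,1): the formula yields 0, g is 1.
(iv) fails at (0,0,0): the formula yields 0, g is 1.
Only (ii) survives; checking it on all 8 rows confirms it matches g.

ii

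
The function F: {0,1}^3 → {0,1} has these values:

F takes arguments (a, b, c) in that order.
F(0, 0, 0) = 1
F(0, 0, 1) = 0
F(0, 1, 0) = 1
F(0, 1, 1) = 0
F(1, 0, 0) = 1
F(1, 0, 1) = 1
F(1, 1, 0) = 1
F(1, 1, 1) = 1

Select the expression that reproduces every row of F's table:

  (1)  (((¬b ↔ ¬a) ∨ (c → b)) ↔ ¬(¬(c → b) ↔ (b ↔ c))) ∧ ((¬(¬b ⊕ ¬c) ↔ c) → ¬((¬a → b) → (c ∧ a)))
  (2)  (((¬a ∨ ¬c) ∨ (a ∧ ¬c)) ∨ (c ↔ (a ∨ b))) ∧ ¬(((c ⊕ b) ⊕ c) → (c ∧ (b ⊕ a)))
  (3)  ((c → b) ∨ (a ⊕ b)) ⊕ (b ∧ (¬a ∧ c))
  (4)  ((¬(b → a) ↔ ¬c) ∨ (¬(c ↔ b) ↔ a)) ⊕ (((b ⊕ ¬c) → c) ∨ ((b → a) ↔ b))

(1): at (0,0,1) it gives 1, but F = 0 — eliminated.
(2): at (0,0,0) it gives 0, but F = 1 — eliminated.
(4): at (0,1,0) it gives 0, but F = 1 — eliminated.
Only (3) survives; checking it on all 8 rows confirms it matches F.

3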